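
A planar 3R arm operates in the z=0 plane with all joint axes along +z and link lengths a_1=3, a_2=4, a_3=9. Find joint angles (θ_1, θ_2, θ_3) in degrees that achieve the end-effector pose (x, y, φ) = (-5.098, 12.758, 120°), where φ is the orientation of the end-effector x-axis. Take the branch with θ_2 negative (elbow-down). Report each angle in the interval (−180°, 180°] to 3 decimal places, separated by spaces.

wrist centre = target − a_3·(cos φ, sin φ) = (-0.5980, 4.9638)
cos θ_2 = (24.9966−3²−4²)/(2·3·4) = -0.0001; θ_2 = -90.0080° (elbow-down)
β = atan2(4.9638,-0.5980) = 96.8695°; ψ = atan2(-4.0000,2.9994) = -53.1353°
θ_1 = β − ψ = 150.0047°
θ_3 = φ − θ_1 − θ_2 = 60.0033° (wrapped to (-180°,180°])

150.005 -90.008 60.003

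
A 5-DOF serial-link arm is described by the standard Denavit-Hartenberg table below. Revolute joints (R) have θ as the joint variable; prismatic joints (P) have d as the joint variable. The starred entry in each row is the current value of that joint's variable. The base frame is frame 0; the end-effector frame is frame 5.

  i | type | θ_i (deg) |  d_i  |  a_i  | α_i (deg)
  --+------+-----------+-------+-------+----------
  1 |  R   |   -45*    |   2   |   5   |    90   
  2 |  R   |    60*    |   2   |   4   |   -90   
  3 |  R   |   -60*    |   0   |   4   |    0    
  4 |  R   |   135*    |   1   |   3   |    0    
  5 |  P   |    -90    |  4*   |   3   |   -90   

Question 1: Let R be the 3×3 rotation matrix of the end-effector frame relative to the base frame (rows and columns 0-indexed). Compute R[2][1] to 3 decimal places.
-0.500

End-effector y-axis (col 1 of R) = (0.6124,-0.6124,-0.5000)
R[2][1] = -0.5000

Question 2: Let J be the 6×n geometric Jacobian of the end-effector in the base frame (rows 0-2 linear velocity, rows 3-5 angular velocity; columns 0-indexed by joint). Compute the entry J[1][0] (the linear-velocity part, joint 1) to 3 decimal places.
1.530

axis z_0 = ẑ; lever o_n−o_0 = (1.5303,-6.2577,12.8781)
cross product → J_v[:, 0] = (6.2577,1.5303,-0.0000)
J_ω[:, 0] = z_0
entry J[1][0] = 1.5303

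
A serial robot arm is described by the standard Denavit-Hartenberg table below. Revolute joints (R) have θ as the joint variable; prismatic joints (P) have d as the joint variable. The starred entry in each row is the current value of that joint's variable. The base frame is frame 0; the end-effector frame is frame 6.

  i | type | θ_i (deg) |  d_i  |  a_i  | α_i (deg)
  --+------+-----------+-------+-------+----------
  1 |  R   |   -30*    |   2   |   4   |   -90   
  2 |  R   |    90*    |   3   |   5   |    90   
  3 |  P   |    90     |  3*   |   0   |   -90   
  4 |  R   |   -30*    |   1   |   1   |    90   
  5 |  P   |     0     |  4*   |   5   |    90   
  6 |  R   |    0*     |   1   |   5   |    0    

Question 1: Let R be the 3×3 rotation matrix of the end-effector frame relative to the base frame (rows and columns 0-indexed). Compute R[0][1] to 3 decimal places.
End-effector y-axis (col 1 of R) = (0.5000,-0.8660,0.0000)
R[0][1] = 0.5000

0.500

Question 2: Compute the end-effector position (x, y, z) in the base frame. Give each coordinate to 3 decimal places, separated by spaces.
after link 1: o_1 = (3.4641, -2.0000, 2.0000)
after link 2: o_2 = (4.9641, 0.5981, -3.0000)
after link 3: o_3 = (7.5622, -0.9019, -3.0000)
after link 4: o_4 = (8.4282, -0.4019, -2.0000)
after link 5: o_5 = (14.7583, -1.3660, -2.0000)
after link 6: o_6 = (19.0885, 1.1340, -3.0000)

19.088 1.134 -3.000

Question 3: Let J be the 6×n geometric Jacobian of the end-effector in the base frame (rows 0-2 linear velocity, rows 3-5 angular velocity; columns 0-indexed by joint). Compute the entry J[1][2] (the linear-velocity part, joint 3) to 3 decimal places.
prismatic axis z_2 = (0.8660,-0.5000,0.0000)
J_v[:, 2] = z_2; J_ω[:, 2] = (0,0,0)
entry J[1][2] = -0.5000

-0.500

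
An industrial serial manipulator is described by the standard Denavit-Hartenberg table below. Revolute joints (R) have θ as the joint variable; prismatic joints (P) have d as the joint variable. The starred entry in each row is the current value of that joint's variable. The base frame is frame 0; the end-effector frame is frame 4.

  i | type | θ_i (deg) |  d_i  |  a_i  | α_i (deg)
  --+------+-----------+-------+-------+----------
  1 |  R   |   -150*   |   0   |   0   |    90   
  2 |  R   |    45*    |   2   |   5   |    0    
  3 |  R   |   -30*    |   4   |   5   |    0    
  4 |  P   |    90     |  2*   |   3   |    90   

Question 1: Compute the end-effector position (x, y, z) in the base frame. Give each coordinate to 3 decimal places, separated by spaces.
-10.572 3.134 7.727

after link 1: o_1 = (0.0000, 0.0000, 0.0000)
after link 2: o_2 = (-4.0619, -0.0357, 3.5355)
after link 3: o_3 = (-10.2444, 1.0136, 4.8296)
after link 4: o_4 = (-10.5720, 3.1339, 7.7274)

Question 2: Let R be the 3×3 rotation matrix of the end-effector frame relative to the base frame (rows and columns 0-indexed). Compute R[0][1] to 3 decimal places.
End-effector y-axis (col 1 of R) = (-0.5000,0.8660,0.0000)
R[0][1] = -0.5000

-0.500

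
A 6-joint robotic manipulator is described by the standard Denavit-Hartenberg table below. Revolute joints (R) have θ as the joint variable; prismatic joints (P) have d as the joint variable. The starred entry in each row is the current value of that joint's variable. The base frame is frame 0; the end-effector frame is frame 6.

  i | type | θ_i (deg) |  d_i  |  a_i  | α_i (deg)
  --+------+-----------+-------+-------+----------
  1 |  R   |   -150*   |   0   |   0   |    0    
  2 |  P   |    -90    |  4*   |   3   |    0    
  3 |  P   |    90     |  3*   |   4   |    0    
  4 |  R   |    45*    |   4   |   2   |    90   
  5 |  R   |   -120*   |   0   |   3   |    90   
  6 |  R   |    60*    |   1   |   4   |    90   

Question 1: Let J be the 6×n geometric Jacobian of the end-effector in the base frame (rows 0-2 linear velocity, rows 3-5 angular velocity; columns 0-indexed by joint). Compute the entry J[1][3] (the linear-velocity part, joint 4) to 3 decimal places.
-2.993

axis z_3 = (0.0000,0.0000,1.0000); lever o_n−o_3 = (-2.9925,2.2161,0.1699)
cross product → J_v[:, 3] = (-2.2161,-2.9925,0.0000)
J_ω[:, 3] = z_3
entry J[1][3] = -2.9925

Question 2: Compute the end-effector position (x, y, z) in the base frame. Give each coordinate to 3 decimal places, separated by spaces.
after link 1: o_1 = (0.0000, 0.0000, 0.0000)
after link 2: o_2 = (-1.5000, 2.5981, 4.0000)
after link 3: o_3 = (-4.9641, 0.5981, 7.0000)
after link 4: o_4 = (-5.4817, -1.3338, 11.0000)
after link 5: o_5 = (-5.0935, 0.1151, 8.4019)
after link 6: o_6 = (-7.9566, 2.8141, 7.1699)

-7.957 2.814 7.170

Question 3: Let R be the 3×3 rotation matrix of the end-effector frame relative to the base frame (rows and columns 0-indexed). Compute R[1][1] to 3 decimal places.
End-effector y-axis (col 1 of R) = (0.2241,0.8365,0.5000)
R[1][1] = 0.8365

0.837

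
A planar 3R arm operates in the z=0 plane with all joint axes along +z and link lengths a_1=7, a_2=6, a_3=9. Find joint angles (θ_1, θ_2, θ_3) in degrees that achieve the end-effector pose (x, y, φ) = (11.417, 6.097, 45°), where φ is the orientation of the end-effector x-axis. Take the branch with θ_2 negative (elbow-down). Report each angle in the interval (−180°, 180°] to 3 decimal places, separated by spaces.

wrist centre = target − a_3·(cos φ, sin φ) = (5.0530, -0.2670)
cos θ_2 = (25.6045−7²−6²)/(2·7·6) = -0.7071; θ_2 = -134.9986° (elbow-down)
β = atan2(-0.2670,5.0530) = -3.0242°; ψ = atan2(-4.2427,2.7575) = -56.9792°
θ_1 = β − ψ = 53.9550°
θ_3 = φ − θ_1 − θ_2 = 126.0437° (wrapped to (-180°,180°])

53.955 -134.999 126.044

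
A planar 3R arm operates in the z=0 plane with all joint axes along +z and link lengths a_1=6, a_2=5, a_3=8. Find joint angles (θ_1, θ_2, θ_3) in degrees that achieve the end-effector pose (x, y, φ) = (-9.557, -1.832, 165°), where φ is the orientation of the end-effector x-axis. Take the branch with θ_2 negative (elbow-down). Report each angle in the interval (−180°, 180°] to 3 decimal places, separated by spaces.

wrist centre = target − a_3·(cos φ, sin φ) = (-1.8296, -3.9026)
cos θ_2 = (18.5773−6²−5²)/(2·6·5) = -0.7070; θ_2 = -134.9950° (elbow-down)
β = atan2(-3.9026,-1.8296) = -115.1181°; ψ = atan2(-3.5358,2.4648) = -55.1203°
θ_1 = β − ψ = -59.9978°
θ_3 = φ − θ_1 − θ_2 = -0.0072° (wrapped to (-180°,180°])

-59.998 -134.995 -0.007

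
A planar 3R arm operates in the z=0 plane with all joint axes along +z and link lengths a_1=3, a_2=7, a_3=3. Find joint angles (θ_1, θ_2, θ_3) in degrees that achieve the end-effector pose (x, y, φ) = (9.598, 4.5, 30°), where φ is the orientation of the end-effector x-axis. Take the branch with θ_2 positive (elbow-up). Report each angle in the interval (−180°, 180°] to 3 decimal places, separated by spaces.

-43.604 90.001 -16.398

wrist centre = target − a_3·(cos φ, sin φ) = (6.9999, 3.0000)
cos θ_2 = (57.9989−3²−7²)/(2·3·7) = -0.0000; θ_2 = 90.0015° (elbow-up)
β = atan2(3.0000,6.9999) = 23.1988°; ψ = atan2(7.0000,2.9998) = 66.8026°
θ_1 = β − ψ = -43.6038°
θ_3 = φ − θ_1 − θ_2 = -16.3976° (wrapped to (-180°,180°])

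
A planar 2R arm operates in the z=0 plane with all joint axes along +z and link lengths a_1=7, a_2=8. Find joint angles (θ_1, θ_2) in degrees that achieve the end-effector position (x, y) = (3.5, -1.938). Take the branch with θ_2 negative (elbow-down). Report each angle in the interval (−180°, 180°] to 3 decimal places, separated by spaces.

59.997 -149.999

cos θ_2 = (16.0058−7²−8²)/(2·7·8) = -0.8660; θ_2 = -149.9993° (elbow-down)
β = atan2(-1.9380,3.5000) = -28.9739°; ψ = atan2(-4.0001,0.0718) = -88.9710°
θ_1 = β − ψ = 59.9971°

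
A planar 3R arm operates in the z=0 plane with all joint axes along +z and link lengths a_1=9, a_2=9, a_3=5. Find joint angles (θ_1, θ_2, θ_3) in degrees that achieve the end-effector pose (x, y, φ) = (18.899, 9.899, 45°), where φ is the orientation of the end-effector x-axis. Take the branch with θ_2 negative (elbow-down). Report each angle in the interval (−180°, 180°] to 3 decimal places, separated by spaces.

45.004 -45.011 45.006

wrist centre = target − a_3·(cos φ, sin φ) = (15.3635, 6.3635)
cos θ_2 = (276.5298−9²−9²)/(2·9·9) = 0.7070; θ_2 = -45.0108° (elbow-down)
β = atan2(6.3635,15.3635) = 22.4991°; ψ = atan2(-6.3652,15.3628) = -22.5054°
θ_1 = β − ψ = 45.0045°
θ_3 = φ − θ_1 − θ_2 = 45.0063° (wrapped to (-180°,180°])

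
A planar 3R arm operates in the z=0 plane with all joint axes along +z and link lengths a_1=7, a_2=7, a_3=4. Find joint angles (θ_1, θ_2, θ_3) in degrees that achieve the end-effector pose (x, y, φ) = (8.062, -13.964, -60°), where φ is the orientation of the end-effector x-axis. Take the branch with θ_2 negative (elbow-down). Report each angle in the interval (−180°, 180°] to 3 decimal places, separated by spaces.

-29.999 -60.003 30.002

wrist centre = target − a_3·(cos φ, sin φ) = (6.0620, -10.4999)
cos θ_2 = (146.9957−7²−7²)/(2·7·7) = 0.5000; θ_2 = -60.0029° (elbow-down)
β = atan2(-10.4999,6.0620) = -60.0005°; ψ = atan2(-6.0624,10.4997) = -30.0014°
θ_1 = β − ψ = -29.9990°
θ_3 = φ − θ_1 − θ_2 = 30.0019° (wrapped to (-180°,180°])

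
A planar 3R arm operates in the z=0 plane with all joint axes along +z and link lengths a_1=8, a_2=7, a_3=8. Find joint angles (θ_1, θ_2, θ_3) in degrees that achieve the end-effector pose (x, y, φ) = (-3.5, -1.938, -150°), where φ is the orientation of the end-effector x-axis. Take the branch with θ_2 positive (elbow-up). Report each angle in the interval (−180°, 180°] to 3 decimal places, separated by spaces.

wrist centre = target − a_3·(cos φ, sin φ) = (3.4282, 2.0620)
cos θ_2 = (16.0044−8²−7²)/(2·8·7) = -0.8660; θ_2 = 150.0008° (elbow-up)
β = atan2(2.0620,3.4282) = 31.0261°; ψ = atan2(3.4999,1.9378) = 61.0283°
θ_1 = β − ψ = -30.0022°
θ_3 = φ − θ_1 − θ_2 = 90.0015° (wrapped to (-180°,180°])

-30.002 150.001 90.001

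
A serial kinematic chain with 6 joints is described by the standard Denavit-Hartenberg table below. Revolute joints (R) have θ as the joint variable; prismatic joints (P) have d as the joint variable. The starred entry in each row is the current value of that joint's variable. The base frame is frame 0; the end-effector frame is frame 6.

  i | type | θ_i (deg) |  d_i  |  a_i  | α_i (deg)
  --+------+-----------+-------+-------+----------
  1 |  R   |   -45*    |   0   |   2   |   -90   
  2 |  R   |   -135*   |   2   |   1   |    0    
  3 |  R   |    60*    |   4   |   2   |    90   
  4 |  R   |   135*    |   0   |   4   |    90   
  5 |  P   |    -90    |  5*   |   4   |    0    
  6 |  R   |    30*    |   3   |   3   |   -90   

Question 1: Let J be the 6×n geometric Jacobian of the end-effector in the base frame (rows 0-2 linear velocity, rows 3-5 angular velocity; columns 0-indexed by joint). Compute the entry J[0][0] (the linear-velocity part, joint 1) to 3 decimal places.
axis z_0 = ẑ; lever o_n−o_0 = (17.1030,4.8823,2.6388)
cross product → J_v[:, 0] = (-4.8823,17.1030,0.0000)
J_ω[:, 0] = z_0
entry J[0][0] = -4.8823

-4.882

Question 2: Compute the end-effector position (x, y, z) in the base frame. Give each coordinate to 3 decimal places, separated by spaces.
17.103 4.882 2.639

after link 1: o_1 = (1.4142, -1.4142, 0.0000)
after link 2: o_2 = (2.3284, 0.5000, 0.7071)
after link 3: o_3 = (5.5229, 2.9624, 2.6390)
after link 4: o_4 = (7.0052, 5.4800, -0.0931)
after link 5: o_5 = (12.8843, 4.6009, 2.2867)
after link 6: o_6 = (17.1030, 4.8823, 2.6388)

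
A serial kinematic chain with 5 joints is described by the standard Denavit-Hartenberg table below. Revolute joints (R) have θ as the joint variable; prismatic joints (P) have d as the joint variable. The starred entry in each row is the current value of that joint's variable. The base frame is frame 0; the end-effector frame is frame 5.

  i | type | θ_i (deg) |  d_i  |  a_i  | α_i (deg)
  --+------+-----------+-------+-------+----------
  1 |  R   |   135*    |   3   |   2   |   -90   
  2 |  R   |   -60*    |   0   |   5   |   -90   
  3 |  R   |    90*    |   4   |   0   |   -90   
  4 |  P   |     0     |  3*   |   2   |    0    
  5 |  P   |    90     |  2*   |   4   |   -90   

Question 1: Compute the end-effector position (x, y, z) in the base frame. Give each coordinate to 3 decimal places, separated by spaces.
0.000 2.828 3.000

after link 1: o_1 = (-1.4142, 1.4142, 3.0000)
after link 2: o_2 = (-3.1820, 3.1820, 7.3301)
after link 3: o_3 = (-5.6315, 5.6315, 5.3301)
after link 4: o_4 = (-3.1566, 5.9850, 2.7321)
after link 5: o_5 = (0.0000, 2.8284, 3.0000)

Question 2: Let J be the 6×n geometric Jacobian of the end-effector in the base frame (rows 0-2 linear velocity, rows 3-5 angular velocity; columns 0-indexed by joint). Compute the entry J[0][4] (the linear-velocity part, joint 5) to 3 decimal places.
0.354

prismatic axis z_4 = (0.3536,-0.3536,-0.8660)
J_v[:, 4] = z_4; J_ω[:, 4] = (0,0,0)
entry J[0][4] = 0.3536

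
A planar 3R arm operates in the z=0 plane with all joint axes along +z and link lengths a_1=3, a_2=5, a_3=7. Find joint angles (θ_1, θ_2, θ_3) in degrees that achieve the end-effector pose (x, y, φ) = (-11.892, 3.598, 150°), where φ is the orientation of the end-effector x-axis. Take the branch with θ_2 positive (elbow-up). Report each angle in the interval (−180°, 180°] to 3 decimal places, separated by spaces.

wrist centre = target − a_3·(cos φ, sin φ) = (-5.8298, 0.0980)
cos θ_2 = (33.9964−3²−5²)/(2·3·5) = -0.0001; θ_2 = 90.0068° (elbow-up)
β = atan2(0.0980,-5.8298) = 179.0369°; ψ = atan2(5.0000,2.9994) = 59.0413°
θ_1 = β − ψ = 119.9957°
θ_3 = φ − θ_1 − θ_2 = -60.0025° (wrapped to (-180°,180°])

119.996 90.007 -60.003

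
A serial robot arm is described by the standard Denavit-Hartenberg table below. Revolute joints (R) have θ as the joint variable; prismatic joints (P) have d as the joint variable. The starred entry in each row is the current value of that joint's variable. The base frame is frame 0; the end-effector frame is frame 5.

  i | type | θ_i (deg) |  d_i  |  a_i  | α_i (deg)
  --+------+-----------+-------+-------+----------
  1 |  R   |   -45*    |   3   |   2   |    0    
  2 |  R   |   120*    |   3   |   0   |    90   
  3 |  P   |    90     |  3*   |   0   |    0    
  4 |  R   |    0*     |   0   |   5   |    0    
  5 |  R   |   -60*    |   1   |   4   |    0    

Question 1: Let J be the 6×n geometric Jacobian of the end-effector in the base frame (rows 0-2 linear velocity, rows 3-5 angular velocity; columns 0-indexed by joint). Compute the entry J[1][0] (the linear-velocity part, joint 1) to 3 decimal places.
6.174

axis z_0 = ẑ; lever o_n−o_0 = (6.1745,0.8966,13.0000)
cross product → J_v[:, 0] = (-0.8966,6.1745,0.0000)
J_ω[:, 0] = z_0
entry J[1][0] = 6.1745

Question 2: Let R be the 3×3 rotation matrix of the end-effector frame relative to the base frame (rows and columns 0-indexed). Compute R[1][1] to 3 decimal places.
End-effector y-axis (col 1 of R) = (-0.1294,-0.4830,0.8660)
R[1][1] = -0.4830

-0.483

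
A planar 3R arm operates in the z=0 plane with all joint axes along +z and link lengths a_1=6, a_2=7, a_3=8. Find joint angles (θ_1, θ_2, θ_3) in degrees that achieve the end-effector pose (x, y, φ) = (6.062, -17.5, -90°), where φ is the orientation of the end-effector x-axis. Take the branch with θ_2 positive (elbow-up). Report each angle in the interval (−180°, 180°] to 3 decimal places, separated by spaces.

-90.002 60.002 -60.000

wrist centre = target − a_3·(cos φ, sin φ) = (6.0620, -9.5000)
cos θ_2 = (126.9978−6²−7²)/(2·6·7) = 0.5000; θ_2 = 60.0017° (elbow-up)
β = atan2(-9.5000,6.0620) = -57.4578°; ψ = atan2(6.0623,9.4998) = 32.5439°
θ_1 = β − ψ = -90.0017°
θ_3 = φ − θ_1 − θ_2 = -60.0000° (wrapped to (-180°,180°])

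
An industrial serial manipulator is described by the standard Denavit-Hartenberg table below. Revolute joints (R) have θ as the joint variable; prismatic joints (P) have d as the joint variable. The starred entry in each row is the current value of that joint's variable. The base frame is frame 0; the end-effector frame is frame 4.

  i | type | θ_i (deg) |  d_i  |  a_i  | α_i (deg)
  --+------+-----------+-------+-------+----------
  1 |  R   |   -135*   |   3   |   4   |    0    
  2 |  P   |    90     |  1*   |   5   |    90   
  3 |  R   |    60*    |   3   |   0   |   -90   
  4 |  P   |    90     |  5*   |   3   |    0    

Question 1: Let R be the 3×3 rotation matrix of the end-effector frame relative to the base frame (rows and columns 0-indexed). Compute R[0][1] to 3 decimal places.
-0.354

End-effector y-axis (col 1 of R) = (-0.3536,0.3536,-0.8660)
R[0][1] = -0.3536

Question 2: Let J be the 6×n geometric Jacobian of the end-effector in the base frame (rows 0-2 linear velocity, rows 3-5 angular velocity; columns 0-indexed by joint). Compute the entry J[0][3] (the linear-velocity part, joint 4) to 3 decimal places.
-0.612

prismatic axis z_3 = (-0.6124,0.6124,0.5000)
J_v[:, 3] = z_3; J_ω[:, 3] = (0,0,0)
entry J[0][3] = -0.6124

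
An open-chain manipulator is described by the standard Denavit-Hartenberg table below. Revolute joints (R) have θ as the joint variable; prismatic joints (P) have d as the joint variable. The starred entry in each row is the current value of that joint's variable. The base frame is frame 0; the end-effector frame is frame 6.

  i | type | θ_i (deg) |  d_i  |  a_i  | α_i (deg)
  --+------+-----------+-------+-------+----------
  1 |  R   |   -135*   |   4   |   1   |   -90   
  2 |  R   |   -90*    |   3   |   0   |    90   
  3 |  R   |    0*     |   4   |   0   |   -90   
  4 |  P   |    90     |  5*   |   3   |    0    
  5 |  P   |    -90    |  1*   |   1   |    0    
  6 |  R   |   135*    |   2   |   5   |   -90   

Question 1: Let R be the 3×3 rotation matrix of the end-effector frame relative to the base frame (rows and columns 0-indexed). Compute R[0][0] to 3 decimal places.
End-effector x-axis (col 0 of R) = (-0.5000,-0.5000,-0.7071)
R[0][0] = -0.5000

-0.500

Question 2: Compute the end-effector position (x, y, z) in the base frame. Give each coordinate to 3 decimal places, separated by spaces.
after link 1: o_1 = (-0.7071, -0.7071, 4.0000)
after link 2: o_2 = (1.4142, -2.8284, 4.0000)
after link 3: o_3 = (4.2426, 0.0000, 4.0000)
after link 4: o_4 = (5.6569, -5.6569, 4.0000)
after link 5: o_5 = (6.3640, -6.3640, 5.0000)
after link 6: o_6 = (5.2782, -10.2782, 1.4645)

5.278 -10.278 1.464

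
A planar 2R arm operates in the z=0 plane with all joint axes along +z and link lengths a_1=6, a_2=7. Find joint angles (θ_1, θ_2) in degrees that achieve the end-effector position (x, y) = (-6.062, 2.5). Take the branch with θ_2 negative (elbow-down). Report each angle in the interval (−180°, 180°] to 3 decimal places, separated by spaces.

cos θ_2 = (42.9978−6²−7²)/(2·6·7) = -0.5000; θ_2 = -120.0017° (elbow-down)
β = atan2(2.5000,-6.0620) = 157.5885°; ψ = atan2(-6.0621,2.4998) = -67.5902°
θ_1 = β − ψ = 225.1787°

-134.821 -120.002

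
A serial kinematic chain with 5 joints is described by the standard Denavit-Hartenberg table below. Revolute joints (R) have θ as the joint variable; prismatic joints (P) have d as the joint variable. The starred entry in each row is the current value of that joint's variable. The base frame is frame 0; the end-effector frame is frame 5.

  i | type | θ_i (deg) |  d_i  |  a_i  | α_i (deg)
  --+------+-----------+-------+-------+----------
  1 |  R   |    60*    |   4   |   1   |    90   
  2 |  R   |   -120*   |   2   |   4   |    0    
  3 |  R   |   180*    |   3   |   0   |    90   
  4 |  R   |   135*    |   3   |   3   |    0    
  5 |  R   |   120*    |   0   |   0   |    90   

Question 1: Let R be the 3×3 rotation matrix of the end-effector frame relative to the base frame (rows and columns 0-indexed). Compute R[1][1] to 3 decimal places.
End-effector y-axis (col 1 of R) = (0.4330,0.7500,-0.5000)
R[1][1] = 0.7500

0.750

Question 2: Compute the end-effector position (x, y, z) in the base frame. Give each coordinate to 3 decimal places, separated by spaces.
6.436 -3.095 -2.801

after link 1: o_1 = (0.5000, 0.8660, 4.0000)
after link 2: o_2 = (1.2321, -1.8660, 0.5359)
after link 3: o_3 = (3.8301, -3.3660, 0.5359)
after link 4: o_4 = (6.4360, -3.0952, -2.8012)
after link 5: o_5 = (6.4360, -3.0952, -2.8012)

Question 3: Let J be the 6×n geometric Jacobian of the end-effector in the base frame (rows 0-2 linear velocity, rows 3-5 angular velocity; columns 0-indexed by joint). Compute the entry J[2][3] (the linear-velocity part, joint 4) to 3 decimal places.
-1.837

axis z_3 = (0.4330,0.7500,-0.5000); lever o_n−o_3 = (2.6058,0.2708,-3.3371)
cross product → J_v[:, 3] = (-2.3674,0.1421,-1.8371)
J_ω[:, 3] = z_3
entry J[2][3] = -1.8371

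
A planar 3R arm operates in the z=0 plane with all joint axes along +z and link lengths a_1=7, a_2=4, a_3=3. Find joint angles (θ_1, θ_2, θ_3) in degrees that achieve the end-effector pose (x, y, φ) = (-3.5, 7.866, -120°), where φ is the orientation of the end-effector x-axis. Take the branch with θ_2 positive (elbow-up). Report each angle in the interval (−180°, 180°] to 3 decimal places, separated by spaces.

90.000 30.001 119.999

wrist centre = target − a_3·(cos φ, sin φ) = (-2.0000, 10.4641)
cos θ_2 = (113.4969−7²−4²)/(2·7·4) = 0.8660; θ_2 = 30.0011° (elbow-up)
β = atan2(10.4641,-2.0000) = 100.8204°; ψ = atan2(2.0001,10.4641) = 10.8208°
θ_1 = β − ψ = 89.9996°
θ_3 = φ − θ_1 − θ_2 = 119.9993° (wrapped to (-180°,180°])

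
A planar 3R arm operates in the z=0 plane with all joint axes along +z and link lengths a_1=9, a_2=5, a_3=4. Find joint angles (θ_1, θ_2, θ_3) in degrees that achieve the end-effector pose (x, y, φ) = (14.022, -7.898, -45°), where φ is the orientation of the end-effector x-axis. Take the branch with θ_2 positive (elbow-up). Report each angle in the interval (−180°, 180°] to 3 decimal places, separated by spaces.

wrist centre = target − a_3·(cos φ, sin φ) = (11.1936, -5.0696)
cos θ_2 = (150.9966−9²−5²)/(2·9·5) = 0.5000; θ_2 = 60.0025° (elbow-up)
β = atan2(-5.0696,11.1936) = -24.3658°; ψ = atan2(4.3302,11.4998) = 20.6338°
θ_1 = β − ψ = -44.9996°
θ_3 = φ − θ_1 − θ_2 = -60.0029° (wrapped to (-180°,180°])

-45.000 60.002 -60.003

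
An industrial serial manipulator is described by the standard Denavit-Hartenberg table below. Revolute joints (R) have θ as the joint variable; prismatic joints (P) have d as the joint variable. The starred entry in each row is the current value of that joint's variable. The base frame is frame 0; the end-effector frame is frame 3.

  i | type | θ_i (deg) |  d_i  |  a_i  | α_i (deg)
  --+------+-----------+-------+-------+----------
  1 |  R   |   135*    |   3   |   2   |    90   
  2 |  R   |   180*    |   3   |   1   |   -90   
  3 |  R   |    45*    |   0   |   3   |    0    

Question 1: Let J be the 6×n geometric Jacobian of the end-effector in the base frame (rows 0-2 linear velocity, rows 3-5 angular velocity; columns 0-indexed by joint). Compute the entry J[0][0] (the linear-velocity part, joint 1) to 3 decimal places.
axis z_0 = ẑ; lever o_n−o_0 = (1.4142,-0.1716,3.0000)
cross product → J_v[:, 0] = (0.1716,1.4142,-0.0000)
J_ω[:, 0] = z_0
entry J[0][0] = 0.1716

0.172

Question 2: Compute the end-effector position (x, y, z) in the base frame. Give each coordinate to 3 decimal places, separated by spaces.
1.414 -0.172 3.000

after link 1: o_1 = (-1.4142, 1.4142, 3.0000)
after link 2: o_2 = (1.4142, 2.8284, 3.0000)
after link 3: o_3 = (1.4142, -0.1716, 3.0000)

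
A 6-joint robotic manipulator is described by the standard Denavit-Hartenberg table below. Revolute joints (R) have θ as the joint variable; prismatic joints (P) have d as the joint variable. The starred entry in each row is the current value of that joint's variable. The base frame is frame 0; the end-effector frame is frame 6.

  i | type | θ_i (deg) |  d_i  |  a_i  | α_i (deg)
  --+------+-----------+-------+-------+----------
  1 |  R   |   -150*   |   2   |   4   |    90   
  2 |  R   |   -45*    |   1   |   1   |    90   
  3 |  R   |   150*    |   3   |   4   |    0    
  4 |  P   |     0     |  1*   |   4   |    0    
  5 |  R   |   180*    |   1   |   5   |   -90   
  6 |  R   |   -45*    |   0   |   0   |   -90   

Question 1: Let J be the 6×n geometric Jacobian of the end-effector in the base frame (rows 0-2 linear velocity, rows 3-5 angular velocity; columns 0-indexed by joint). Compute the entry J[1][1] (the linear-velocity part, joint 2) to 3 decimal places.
-1.203

axis z_1 = (-0.5000,0.8660,0.0000); lever o_n−o_1 = (2.7905,4.4978,-2.4055)
cross product → J_v[:, 1] = (-2.0832,-1.2028,-4.6655)
J_ω[:, 1] = z_1
entry J[1][1] = -1.2028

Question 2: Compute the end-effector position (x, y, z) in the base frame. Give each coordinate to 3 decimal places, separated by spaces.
-0.674 2.498 -0.406

after link 1: o_1 = (-3.4641, -2.0000, 2.0000)
after link 2: o_2 = (-4.5765, -1.4875, 1.2929)
after link 3: o_3 = (-1.6180, 2.5299, 1.6211)
after link 4: o_4 = (0.1157, 5.8403, 3.3634)
after link 5: o_5 = (-0.6736, 2.4978, -0.4055)
after link 6: o_6 = (-0.6736, 2.4978, -0.4055)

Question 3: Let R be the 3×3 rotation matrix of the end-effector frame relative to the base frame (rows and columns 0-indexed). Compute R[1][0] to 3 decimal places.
-0.273

End-effector x-axis (col 0 of R) = (0.2348,-0.2727,-0.9330)
R[1][0] = -0.2727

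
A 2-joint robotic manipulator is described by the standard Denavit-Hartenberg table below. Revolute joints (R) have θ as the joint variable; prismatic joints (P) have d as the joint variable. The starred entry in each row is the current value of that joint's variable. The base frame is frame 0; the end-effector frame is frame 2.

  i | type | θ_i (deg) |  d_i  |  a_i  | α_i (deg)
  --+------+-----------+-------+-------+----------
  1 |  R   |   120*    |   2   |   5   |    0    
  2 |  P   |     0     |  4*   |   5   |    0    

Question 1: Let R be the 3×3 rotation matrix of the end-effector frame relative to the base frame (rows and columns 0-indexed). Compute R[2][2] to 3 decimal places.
End-effector z-axis (col 2 of R) = (0.0000,0.0000,1.0000)
R[2][2] = 1.0000

1.000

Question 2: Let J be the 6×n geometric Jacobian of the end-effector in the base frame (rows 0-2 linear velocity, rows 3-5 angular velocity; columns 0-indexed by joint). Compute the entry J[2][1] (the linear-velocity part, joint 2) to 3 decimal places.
prismatic axis z_1 = (0.0000,0.0000,1.0000)
J_v[:, 1] = z_1; J_ω[:, 1] = (0,0,0)
entry J[2][1] = 1.0000

1.000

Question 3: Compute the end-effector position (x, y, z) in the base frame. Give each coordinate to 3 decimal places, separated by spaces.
after link 1: o_1 = (-2.5000, 4.3301, 2.0000)
after link 2: o_2 = (-5.0000, 8.6603, 6.0000)

-5.000 8.660 6.000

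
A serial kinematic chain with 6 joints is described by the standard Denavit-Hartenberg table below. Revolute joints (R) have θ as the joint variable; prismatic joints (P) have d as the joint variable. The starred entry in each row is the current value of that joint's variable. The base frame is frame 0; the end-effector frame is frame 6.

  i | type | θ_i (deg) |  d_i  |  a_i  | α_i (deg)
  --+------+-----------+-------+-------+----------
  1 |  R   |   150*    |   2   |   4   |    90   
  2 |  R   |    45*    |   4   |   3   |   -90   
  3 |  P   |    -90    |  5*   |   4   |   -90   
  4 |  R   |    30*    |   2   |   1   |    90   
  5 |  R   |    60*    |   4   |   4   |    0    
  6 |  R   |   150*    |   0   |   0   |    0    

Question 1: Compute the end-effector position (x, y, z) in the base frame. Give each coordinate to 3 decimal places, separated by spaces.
after link 1: o_1 = (-3.4641, 2.0000, 2.0000)
after link 2: o_2 = (-3.3012, 6.5248, 4.1213)
after link 3: o_3 = (1.7606, 8.2211, 7.6569)
after link 4: o_4 = (0.6627, 9.8550, 8.7175)
after link 5: o_5 = (1.9164, 13.4406, 12.9094)
after link 6: o_6 = (1.9164, 13.4406, 12.9094)

1.916 13.441 12.909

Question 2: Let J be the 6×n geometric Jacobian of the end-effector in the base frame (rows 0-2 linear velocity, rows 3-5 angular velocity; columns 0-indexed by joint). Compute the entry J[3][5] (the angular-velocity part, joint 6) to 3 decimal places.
axis z_5 = (0.7803,0.1268,0.6124); lever o_n−o_5 = (0.0000,0.0000,0.0000)
cross product → J_v[:, 5] = (0.0000,0.0000,0.0000)
J_ω[:, 5] = z_5
entry J[3][5] = 0.7803

0.780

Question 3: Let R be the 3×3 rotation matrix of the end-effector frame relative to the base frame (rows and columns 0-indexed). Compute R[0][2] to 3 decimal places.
0.780

End-effector z-axis (col 2 of R) = (0.7803,0.1268,0.6124)
R[0][2] = 0.7803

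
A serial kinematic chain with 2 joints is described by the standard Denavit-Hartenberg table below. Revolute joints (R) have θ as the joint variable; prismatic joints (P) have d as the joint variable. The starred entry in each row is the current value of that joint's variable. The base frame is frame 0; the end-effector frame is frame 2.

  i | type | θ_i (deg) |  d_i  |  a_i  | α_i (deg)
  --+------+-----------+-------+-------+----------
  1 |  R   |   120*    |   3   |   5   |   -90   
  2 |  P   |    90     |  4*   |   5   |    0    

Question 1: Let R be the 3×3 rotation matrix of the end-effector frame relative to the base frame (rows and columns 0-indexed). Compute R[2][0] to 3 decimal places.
End-effector x-axis (col 0 of R) = (-0.0000,0.0000,-1.0000)
R[2][0] = -1.0000

-1.000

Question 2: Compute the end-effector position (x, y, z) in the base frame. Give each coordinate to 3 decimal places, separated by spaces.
-5.964 2.330 -2.000

after link 1: o_1 = (-2.5000, 4.3301, 3.0000)
after link 2: o_2 = (-5.9641, 2.3301, -2.0000)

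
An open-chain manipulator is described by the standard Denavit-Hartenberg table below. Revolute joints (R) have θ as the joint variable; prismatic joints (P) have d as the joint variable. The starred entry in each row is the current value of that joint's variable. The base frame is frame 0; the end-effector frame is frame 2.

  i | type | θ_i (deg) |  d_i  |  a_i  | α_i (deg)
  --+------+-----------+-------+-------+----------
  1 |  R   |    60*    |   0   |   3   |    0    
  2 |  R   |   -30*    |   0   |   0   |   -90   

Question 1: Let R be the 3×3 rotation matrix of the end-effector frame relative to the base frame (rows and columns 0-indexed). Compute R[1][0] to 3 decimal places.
0.500

End-effector x-axis (col 0 of R) = (0.8660,0.5000,0.0000)
R[1][0] = 0.5000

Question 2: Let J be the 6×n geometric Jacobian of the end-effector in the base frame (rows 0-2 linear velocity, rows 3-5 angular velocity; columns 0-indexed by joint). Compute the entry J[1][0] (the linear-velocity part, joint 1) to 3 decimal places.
axis z_0 = ẑ; lever o_n−o_0 = (1.5000,2.5981,0.0000)
cross product → J_v[:, 0] = (-2.5981,1.5000,0.0000)
J_ω[:, 0] = z_0
entry J[1][0] = 1.5000

1.500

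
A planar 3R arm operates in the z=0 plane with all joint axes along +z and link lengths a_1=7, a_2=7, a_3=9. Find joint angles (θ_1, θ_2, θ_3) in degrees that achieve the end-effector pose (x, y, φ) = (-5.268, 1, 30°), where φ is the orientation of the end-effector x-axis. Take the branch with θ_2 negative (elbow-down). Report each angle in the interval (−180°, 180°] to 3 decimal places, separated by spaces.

wrist centre = target − a_3·(cos φ, sin φ) = (-13.0622, -3.5000)
cos θ_2 = (182.8718−7²−7²)/(2·7·7) = 0.8660; θ_2 = -29.9984° (elbow-down)
β = atan2(-3.5000,-13.0622) = -165.0001°; ψ = atan2(-3.4998,13.0623) = -14.9992°
θ_1 = β − ψ = -150.0008°
θ_3 = φ − θ_1 − θ_2 = -150.0007° (wrapped to (-180°,180°])

-150.001 -29.998 -150.001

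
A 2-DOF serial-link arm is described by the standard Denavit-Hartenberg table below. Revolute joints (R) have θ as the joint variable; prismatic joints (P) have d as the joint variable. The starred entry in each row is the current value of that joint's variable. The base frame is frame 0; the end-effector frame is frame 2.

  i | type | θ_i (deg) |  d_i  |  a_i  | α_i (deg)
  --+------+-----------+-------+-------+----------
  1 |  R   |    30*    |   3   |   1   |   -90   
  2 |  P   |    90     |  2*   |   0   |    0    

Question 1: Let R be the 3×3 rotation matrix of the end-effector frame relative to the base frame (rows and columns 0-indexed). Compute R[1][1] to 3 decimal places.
End-effector y-axis (col 1 of R) = (-0.8660,-0.5000,-0.0000)
R[1][1] = -0.5000

-0.500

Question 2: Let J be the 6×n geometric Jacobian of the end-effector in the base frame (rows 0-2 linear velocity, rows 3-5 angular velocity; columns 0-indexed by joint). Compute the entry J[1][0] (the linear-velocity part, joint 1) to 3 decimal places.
-0.134

axis z_0 = ẑ; lever o_n−o_0 = (-0.1340,2.2321,3.0000)
cross product → J_v[:, 0] = (-2.2321,-0.1340,0.0000)
J_ω[:, 0] = z_0
entry J[1][0] = -0.1340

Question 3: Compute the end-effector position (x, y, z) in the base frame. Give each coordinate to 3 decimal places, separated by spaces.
-0.134 2.232 3.000

after link 1: o_1 = (0.8660, 0.5000, 3.0000)
after link 2: o_2 = (-0.1340, 2.2321, 3.0000)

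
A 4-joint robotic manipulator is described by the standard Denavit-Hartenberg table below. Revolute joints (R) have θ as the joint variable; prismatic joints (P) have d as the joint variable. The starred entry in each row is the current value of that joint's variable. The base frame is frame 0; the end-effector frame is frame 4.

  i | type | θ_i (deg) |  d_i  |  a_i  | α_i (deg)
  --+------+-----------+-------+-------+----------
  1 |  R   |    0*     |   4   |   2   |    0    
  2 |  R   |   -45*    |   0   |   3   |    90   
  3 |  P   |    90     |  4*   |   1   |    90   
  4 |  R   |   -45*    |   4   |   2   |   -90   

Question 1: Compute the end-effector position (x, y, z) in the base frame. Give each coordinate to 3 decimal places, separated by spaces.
after link 1: o_1 = (2.0000, 0.0000, 4.0000)
after link 2: o_2 = (4.1213, -2.1213, 4.0000)
after link 3: o_3 = (1.2929, -4.9497, 5.0000)
after link 4: o_4 = (5.1213, -6.7782, 6.4142)

5.121 -6.778 6.414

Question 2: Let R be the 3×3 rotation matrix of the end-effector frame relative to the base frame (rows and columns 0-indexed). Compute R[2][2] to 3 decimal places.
0.707

End-effector z-axis (col 2 of R) = (-0.5000,-0.5000,0.7071)
R[2][2] = 0.7071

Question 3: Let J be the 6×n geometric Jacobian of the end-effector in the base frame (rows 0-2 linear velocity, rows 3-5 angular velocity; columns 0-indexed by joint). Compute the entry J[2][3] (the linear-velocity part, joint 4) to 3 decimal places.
axis z_3 = (0.7071,-0.7071,-0.0000); lever o_n−o_3 = (3.8284,-1.8284,1.4142)
cross product → J_v[:, 3] = (-1.0000,-1.0000,1.4142)
J_ω[:, 3] = z_3
entry J[2][3] = 1.4142

1.414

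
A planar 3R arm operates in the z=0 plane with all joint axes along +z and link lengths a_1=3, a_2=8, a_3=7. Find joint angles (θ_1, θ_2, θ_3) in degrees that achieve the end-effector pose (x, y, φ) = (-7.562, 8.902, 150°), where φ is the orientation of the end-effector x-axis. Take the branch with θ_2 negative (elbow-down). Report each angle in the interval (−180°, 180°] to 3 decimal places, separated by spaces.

wrist centre = target − a_3·(cos φ, sin φ) = (-1.4998, 5.4020)
cos θ_2 = (31.4311−3²−8²)/(2·3·8) = -0.8660; θ_2 = -149.9993° (elbow-down)
β = atan2(5.4020,-1.4998) = 105.5169°; ψ = atan2(-4.0001,-3.9282) = -134.4802°
θ_1 = β − ψ = 239.9971°
θ_3 = φ − θ_1 − θ_2 = 60.0022° (wrapped to (-180°,180°])

-120.003 -149.999 60.002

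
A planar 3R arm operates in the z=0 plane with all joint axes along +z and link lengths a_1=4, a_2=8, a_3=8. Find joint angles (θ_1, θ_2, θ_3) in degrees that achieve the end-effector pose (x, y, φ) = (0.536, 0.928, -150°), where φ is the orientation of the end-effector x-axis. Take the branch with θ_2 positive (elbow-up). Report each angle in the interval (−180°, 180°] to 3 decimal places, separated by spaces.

-30.002 90.000 150.001

wrist centre = target − a_3·(cos φ, sin φ) = (7.4642, 4.9280)
cos θ_2 = (79.9995−4²−8²)/(2·4·8) = -0.0000; θ_2 = 90.0004° (elbow-up)
β = atan2(4.9280,7.4642) = 33.4335°; ψ = atan2(8.0000,3.9999) = 63.4353°
θ_1 = β − ψ = -30.0018°
θ_3 = φ − θ_1 − θ_2 = 150.0014° (wrapped to (-180°,180°])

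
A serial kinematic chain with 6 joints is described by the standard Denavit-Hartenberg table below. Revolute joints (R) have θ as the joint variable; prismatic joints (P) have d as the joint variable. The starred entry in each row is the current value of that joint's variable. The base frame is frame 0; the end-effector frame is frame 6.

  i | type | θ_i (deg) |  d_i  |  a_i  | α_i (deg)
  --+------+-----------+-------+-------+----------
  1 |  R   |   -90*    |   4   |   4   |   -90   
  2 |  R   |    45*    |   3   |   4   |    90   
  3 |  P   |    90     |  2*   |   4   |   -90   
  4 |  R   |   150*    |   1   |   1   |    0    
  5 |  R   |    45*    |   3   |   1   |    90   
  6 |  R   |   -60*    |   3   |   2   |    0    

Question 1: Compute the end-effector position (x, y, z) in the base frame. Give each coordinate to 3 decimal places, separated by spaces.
3.426 -4.602 2.153

after link 1: o_1 = (0.0000, -4.0000, 4.0000)
after link 2: o_2 = (3.0000, -6.8284, 1.1716)
after link 3: o_3 = (7.0000, -8.2426, 2.5858)
after link 4: o_4 = (6.1340, -7.1820, 2.9393)
after link 5: o_5 = (5.1680, -5.2437, 5.2437)
after link 6: o_6 = (3.4257, -4.6024, 2.1529)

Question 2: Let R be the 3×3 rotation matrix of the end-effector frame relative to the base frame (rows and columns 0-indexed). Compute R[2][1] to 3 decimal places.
End-effector y-axis (col 1 of R) = (-0.8365,0.1951,0.5120)
R[2][1] = 0.5120

0.512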